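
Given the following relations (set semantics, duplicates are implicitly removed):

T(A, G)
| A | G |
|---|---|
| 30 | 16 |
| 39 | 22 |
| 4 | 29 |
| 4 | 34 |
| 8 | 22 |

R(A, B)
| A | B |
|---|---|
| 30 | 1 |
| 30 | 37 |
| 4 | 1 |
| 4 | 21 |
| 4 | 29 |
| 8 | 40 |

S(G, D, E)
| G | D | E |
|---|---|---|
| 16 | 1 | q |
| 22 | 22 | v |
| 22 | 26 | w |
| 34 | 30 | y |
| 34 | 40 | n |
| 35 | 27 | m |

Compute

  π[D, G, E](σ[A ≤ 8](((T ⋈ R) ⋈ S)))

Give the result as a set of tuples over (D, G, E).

Joining T and R on A yields {(30, 16, 1), (30, 16, 37), (4, 29, 1), (4, 29, 21), (4, 29, 29), (4, 34, 1), (4, 34, 21), (4, 34, 29), (8, 22, 40)}.
Joining (T ⋈ R) and S on G yields {(30, 16, 1, 1, q), (30, 16, 37, 1, q), (4, 34, 1, 30, y), (4, 34, 1, 40, n), (4, 34, 21, 30, y), (4, 34, 21, 40, n), (4, 34, 29, 30, y), (4, 34, 29, 40, n), (8, 22, 40, 22, v), (8, 22, 40, 26, w)}.
Apply σ_{A ≤ 8}; surviving tuples: {(4, 34, 1, 30, y), (4, 34, 1, 40, n), (4, 34, 21, 30, y), (4, 34, 21, 40, n), (4, 34, 29, 30, y), (4, 34, 29, 40, n), (8, 22, 40, 22, v), (8, 22, 40, 26, w)}
π_{D, G, E} gives {(22, 22, v), (26, 22, w), (30, 34, y), (40, 34, n)} (4 duplicate(s) eliminated).

{(22, 22, v), (26, 22, w), (30, 34, y), (40, 34, n)}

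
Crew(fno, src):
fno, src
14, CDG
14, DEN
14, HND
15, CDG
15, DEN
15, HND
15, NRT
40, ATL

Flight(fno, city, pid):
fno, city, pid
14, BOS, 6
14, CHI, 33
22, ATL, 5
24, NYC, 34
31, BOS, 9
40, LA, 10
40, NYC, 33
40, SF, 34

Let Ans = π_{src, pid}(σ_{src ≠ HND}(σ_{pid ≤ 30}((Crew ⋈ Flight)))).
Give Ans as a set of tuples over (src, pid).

Crew ⋈ Flight (natural join on fno): {(14, CDG, BOS, 6), (14, CDG, CHI, 33), (14, DEN, BOS, 6), (14, DEN, CHI, 33), (14, HND, BOS, 6), (14, HND, CHI, 33), (40, ATL, LA, 10), (40, ATL, NYC, 33), (40, ATL, SF, 34)}
σ[pid ≤ 30]: keep tuples satisfying pid ≤ 30 → {(14, CDG, BOS, 6), (14, DEN, BOS, 6), (14, HND, BOS, 6), (40, ATL, LA, 10)}
σ[src ≠ HND]: keep tuples satisfying src ≠ HND → {(14, CDG, BOS, 6), (14, DEN, BOS, 6), (40, ATL, LA, 10)}
Keep only column(s) src, pid: {(ATL, 10), (CDG, 6), (DEN, 6)}

{(ATL, 10), (CDG, 6), (DEN, 6)}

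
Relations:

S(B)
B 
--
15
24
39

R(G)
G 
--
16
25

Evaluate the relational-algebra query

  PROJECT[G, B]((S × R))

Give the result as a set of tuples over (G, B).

{(16, 15), (16, 24), (16, 39), (25, 15), (25, 24), (25, 39)}

S × R: Cartesian product, 3·2 = 6 tuples over (B, G).
π_{G, B} gives {(16, 15), (16, 24), (16, 39), (25, 15), (25, 24), (25, 39)}.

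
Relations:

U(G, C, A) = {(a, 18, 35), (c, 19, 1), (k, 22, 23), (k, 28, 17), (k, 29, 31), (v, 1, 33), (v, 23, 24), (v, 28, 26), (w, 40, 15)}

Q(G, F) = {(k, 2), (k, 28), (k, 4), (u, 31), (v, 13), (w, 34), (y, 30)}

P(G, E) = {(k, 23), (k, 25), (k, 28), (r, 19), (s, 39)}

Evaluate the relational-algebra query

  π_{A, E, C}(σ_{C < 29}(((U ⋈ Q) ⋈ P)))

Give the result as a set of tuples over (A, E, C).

{(17, 23, 28), (17, 25, 28), (17, 28, 28), (23, 23, 22), (23, 25, 22), (23, 28, 22)}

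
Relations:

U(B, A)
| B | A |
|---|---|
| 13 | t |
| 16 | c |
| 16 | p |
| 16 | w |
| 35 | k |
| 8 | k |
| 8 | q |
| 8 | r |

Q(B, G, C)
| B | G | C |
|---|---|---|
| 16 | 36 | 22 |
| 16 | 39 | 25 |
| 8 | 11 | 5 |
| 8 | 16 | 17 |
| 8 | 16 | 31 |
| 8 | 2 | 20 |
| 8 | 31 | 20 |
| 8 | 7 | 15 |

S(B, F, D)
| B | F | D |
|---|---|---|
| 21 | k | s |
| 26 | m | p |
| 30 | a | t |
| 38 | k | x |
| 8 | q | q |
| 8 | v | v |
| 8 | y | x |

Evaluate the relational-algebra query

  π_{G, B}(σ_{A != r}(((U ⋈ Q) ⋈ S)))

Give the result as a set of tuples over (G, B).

{(11, 8), (16, 8), (2, 8), (31, 8), (7, 8)}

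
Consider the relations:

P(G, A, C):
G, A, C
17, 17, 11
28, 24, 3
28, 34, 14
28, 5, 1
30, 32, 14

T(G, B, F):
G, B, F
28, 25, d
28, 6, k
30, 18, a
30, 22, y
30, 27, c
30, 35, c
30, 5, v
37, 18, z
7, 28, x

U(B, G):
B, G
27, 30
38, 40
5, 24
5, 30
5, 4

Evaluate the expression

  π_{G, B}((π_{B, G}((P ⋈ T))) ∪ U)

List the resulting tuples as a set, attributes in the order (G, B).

{(24, 5), (28, 25), (28, 6), (30, 18), (30, 22), (30, 27), (30, 35), (30, 5), (4, 5), (40, 38)}

Joining P and T on G yields {(28, 24, 3, 25, d), (28, 24, 3, 6, k), (28, 34, 14, 25, d), (28, 34, 14, 6, k), (28, 5, 1, 25, d), (28, 5, 1, 6, k), (30, 32, 14, 18, a), (30, 32, 14, 22, y), (30, 32, 14, 27, c), (30, 32, 14, 35, c), (30, 32, 14, 5, v)}.
Projecting to B, G (4 duplicate(s) eliminated): {(18, 30), (22, 30), (25, 28), (27, 30), (35, 30), (5, 30), (6, 28)}
Taking the union: {(18, 30), (22, 30), (25, 28), (27, 30), (35, 30), (38, 40), (5, 24), (5, 30), (5, 4), (6, 28)}
Projecting to G, B: {(24, 5), (28, 25), (28, 6), (30, 18), (30, 22), (30, 27), (30, 35), (30, 5), (4, 5), (40, 38)}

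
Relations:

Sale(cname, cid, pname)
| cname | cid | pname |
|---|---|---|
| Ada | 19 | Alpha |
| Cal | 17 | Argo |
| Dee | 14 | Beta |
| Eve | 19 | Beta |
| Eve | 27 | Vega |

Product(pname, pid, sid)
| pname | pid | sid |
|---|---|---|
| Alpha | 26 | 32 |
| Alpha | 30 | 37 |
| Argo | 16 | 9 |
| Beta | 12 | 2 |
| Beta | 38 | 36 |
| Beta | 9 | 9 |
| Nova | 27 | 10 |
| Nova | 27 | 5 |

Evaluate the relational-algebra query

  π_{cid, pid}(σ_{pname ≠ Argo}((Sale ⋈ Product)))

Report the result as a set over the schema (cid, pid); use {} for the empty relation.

{(14, 12), (14, 38), (14, 9), (19, 12), (19, 26), (19, 30), (19, 38), (19, 9)}

Joining Sale and Product on pname yields {(Ada, 19, Alpha, 26, 32), (Ada, 19, Alpha, 30, 37), (Cal, 17, Argo, 16, 9), (Dee, 14, Beta, 12, 2), (Dee, 14, Beta, 38, 36), (Dee, 14, Beta, 9, 9), (Eve, 19, Beta, 12, 2), (Eve, 19, Beta, 38, 36), (Eve, 19, Beta, 9, 9)}.
Filtering on pname ≠ Argo leaves {(Ada, 19, Alpha, 26, 32), (Ada, 19, Alpha, 30, 37), (Dee, 14, Beta, 12, 2), (Dee, 14, Beta, 38, 36), (Dee, 14, Beta, 9, 9), (Eve, 19, Beta, 12, 2), (Eve, 19, Beta, 38, 36), (Eve, 19, Beta, 9, 9)}.
Projecting to cid, pid: {(14, 12), (14, 38), (14, 9), (19, 12), (19, 26), (19, 30), (19, 38), (19, 9)}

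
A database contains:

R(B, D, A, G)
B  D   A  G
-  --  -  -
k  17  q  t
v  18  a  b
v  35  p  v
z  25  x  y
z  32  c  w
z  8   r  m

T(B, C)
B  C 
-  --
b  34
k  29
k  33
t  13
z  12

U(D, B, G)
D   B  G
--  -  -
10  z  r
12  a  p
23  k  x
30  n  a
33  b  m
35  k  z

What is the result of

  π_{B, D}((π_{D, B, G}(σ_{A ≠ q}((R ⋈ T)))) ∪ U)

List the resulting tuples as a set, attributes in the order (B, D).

{(a, 12), (b, 33), (k, 23), (k, 35), (n, 30), (z, 10), (z, 25), (z, 32), (z, 8)}

Joining R and T on B yields {(k, 17, q, t, 29), (k, 17, q, t, 33), (z, 25, x, y, 12), (z, 32, c, w, 12), (z, 8, r, m, 12)}.
Apply σ_{A ≠ q}; surviving tuples: {(z, 25, x, y, 12), (z, 32, c, w, 12), (z, 8, r, m, 12)}
π_{D, B, G} gives {(25, z, y), (32, z, w), (8, z, m)}.
Union: {(25, z, y), (32, z, w), (8, z, m)} with {(10, z, r), (12, a, p), (23, k, x), (30, n, a), (33, b, m), (35, k, z)} → {(10, z, r), (12, a, p), (23, k, x), (25, z, y), (30, n, a), (32, z, w), (33, b, m), (35, k, z), (8, z, m)}
π_{B, D} gives {(a, 12), (b, 33), (k, 23), (k, 35), (n, 30), (z, 10), (z, 25), (z, 32), (z, 8)}.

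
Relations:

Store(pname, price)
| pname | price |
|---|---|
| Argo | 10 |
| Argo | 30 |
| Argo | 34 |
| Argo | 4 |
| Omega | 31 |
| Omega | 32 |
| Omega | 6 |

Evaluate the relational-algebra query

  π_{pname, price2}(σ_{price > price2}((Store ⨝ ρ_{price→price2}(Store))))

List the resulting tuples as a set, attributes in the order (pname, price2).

ρ[price→price2]: schema becomes (pname, price2); tuples unchanged.
Store ⋈ ρ_{price→price2}(Store) (natural join on pname): {(Argo, 10, 10), (Argo, 10, 30), (Argo, 10, 34), (Argo, 10, 4), (Argo, 30, 10), (Argo, 30, 30), (Argo, 30, 34), (Argo, 30, 4), (Argo, 34, 10), (Argo, 34, 30), (Argo, 34, 34), (Argo, 34, 4), (Argo, 4, 10), (Argo, 4, 30), (Argo, 4, 34), (Argo, 4, 4), (Omega, 31, 31), (Omega, 31, 32), (Omega, 31, 6), (Omega, 32, 31), (Omega, 32, 32), (Omega, 32, 6), (Omega, 6, 31), (Omega, 6, 32), (Omega, 6, 6)}
Filtering on price > price2 leaves {(Argo, 10, 4), (Argo, 30, 10), (Argo, 30, 4), (Argo, 34, 10), (Argo, 34, 30), (Argo, 34, 4), (Omega, 31, 6), (Omega, 32, 31), (Omega, 32, 6)}.
Projecting to pname, price2 (4 duplicate(s) eliminated): {(Argo, 10), (Argo, 30), (Argo, 4), (Omega, 31), (Omega, 6)}

{(Argo, 10), (Argo, 30), (Argo, 4), (Omega, 31), (Omega, 6)}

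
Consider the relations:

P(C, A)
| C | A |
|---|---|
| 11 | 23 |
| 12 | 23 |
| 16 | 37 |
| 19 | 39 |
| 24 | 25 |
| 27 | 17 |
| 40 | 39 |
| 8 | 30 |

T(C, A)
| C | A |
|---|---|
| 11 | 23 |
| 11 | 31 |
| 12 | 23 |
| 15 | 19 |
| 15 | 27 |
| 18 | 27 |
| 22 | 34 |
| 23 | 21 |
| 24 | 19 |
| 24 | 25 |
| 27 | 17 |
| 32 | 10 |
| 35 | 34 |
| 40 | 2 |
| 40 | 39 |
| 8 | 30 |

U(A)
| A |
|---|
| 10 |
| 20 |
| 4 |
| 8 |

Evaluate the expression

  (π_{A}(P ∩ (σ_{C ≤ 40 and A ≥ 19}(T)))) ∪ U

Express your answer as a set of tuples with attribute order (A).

Apply σ_{C ≤ 40 and A ≥ 19}; surviving tuples: {(11, 23), (11, 31), (12, 23), (15, 19), (15, 27), (18, 27), (22, 34), (23, 21), (24, 19), (24, 25), (35, 34), (40, 39), (8, 30)}
Set intersection of the two operands is {(11, 23), (12, 23), (24, 25), (40, 39), (8, 30)}.
π[A]: project onto (A) (1 duplicate(s) eliminated) → {23, 25, 30, 39}
Set union of the two operands is {10, 20, 23, 25, 30, 39, 4, 8}.

{10, 20, 23, 25, 30, 39, 4, 8}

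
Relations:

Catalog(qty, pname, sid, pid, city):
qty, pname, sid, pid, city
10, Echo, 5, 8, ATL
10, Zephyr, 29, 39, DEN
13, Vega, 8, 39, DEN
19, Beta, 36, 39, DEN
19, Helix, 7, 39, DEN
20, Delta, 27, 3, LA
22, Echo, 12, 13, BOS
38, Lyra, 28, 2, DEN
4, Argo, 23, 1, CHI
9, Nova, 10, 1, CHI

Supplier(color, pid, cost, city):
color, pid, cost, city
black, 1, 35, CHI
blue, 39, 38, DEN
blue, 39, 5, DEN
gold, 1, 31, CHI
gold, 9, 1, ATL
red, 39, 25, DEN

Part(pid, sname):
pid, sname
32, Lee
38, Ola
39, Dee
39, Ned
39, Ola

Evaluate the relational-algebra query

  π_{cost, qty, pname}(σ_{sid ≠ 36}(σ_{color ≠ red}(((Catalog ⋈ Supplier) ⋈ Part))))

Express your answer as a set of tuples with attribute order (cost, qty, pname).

{(38, 10, Zephyr), (38, 13, Vega), (38, 19, Helix), (5, 10, Zephyr), (5, 13, Vega), (5, 19, Helix)}

Catalog ⋈ Supplier (natural join on pid, city): {(10, Zephyr, 29, 39, DEN, blue, 38), (10, Zephyr, 29, 39, DEN, blue, 5), (10, Zephyr, 29, 39, DEN, red, 25), (13, Vega, 8, 39, DEN, blue, 38), (13, Vega, 8, 39, DEN, blue, 5), (13, Vega, 8, 39, DEN, red, 25), (19, Beta, 36, 39, DEN, blue, 38), (19, Beta, 36, 39, DEN, blue, 5), (19, Beta, 36, 39, DEN, red, 25), (19, Helix, 7, 39, DEN, blue, 38), (19, Helix, 7, 39, DEN, blue, 5), (19, Helix, 7, 39, DEN, red, 25), (4, Argo, 23, 1, CHI, black, 35), (4, Argo, 23, 1, CHI, gold, 31), (9, Nova, 10, 1, CHI, black, 35), (9, Nova, 10, 1, CHI, gold, 31)}
(Catalog ⋈ Supplier) ⋈ Part (natural join on pid): {(10, Zephyr, 29, 39, DEN, blue, 38, Dee), (10, Zephyr, 29, 39, DEN, blue, 38, Ned), (10, Zephyr, 29, 39, DEN, blue, 38, Ola), (10, Zephyr, 29, 39, DEN, blue, 5, Dee), (10, Zephyr, 29, 39, DEN, blue, 5, Ned), (10, Zephyr, 29, 39, DEN, blue, 5, Ola), (10, Zephyr, 29, 39, DEN, red, 25, Dee), (10, Zephyr, 29, 39, DEN, red, 25, Ned), (10, Zephyr, 29, 39, DEN, red, 25, Ola), (13, Vega, 8, 39, DEN, blue, 38, Dee), (13, Vega, 8, 39, DEN, blue, 38, Ned), (13, Vega, 8, 39, DEN, blue, 38, Ola), (13, Vega, 8, 39, DEN, blue, 5, Dee), (13, Vega, 8, 39, DEN, blue, 5, Ned), (13, Vega, 8, 39, DEN, blue, 5, Ola), (13, Vega, 8, 39, DEN, red, 25, Dee), (13, Vega, 8, 39, DEN, red, 25, Ned), (13, Vega, 8, 39, DEN, red, 25, Ola), (19, Beta, 36, 39, DEN, blue, 38, Dee), (19, Beta, 36, 39, DEN, blue, 38, Ned), (19, Beta, 36, 39, DEN, blue, 38, Ola), (19, Beta, 36, 39, DEN, blue, 5, Dee), (19, Beta, 36, 39, DEN, blue, 5, Ned), (19, Beta, 36, 39, DEN, blue, 5, Ola), (19, Beta, 36, 39, DEN, red, 25, Dee), (19, Beta, 36, 39, DEN, red, 25, Ned), (19, Beta, 36, 39, DEN, red, 25, Ola), (19, Helix, 7, 39, DEN, blue, 38, Dee), (19, Helix, 7, 39, DEN, blue, 38, Ned), (19, Helix, 7, 39, DEN, blue, 38, Ola), (19, Helix, 7, 39, DEN, blue, 5, Dee), (19, Helix, 7, 39, DEN, blue, 5, Ned), (19, Helix, 7, 39, DEN, blue, 5, Ola), (19, Helix, 7, 39, DEN, red, 25, Dee), (19, Helix, 7, 39, DEN, red, 25, Ned), (19, Helix, 7, 39, DEN, red, 25, Ola)}
Apply σ_{color ≠ red}; surviving tuples: {(10, Zephyr, 29, 39, DEN, blue, 38, Dee), (10, Zephyr, 29, 39, DEN, blue, 38, Ned), (10, Zephyr, 29, 39, DEN, blue, 38, Ola), (10, Zephyr, 29, 39, DEN, blue, 5, Dee), (10, Zephyr, 29, 39, DEN, blue, 5, Ned), (10, Zephyr, 29, 39, DEN, blue, 5, Ola), (13, Vega, 8, 39, DEN, blue, 38, Dee), (13, Vega, 8, 39, DEN, blue, 38, Ned), (13, Vega, 8, 39, DEN, blue, 38, Ola), (13, Vega, 8, 39, DEN, blue, 5, Dee), (13, Vega, 8, 39, DEN, blue, 5, Ned), (13, Vega, 8, 39, DEN, blue, 5, Ola), (19, Beta, 36, 39, DEN, blue, 38, Dee), (19, Beta, 36, 39, DEN, blue, 38, Ned), (19, Beta, 36, 39, DEN, blue, 38, Ola), (19, Beta, 36, 39, DEN, blue, 5, Dee), (19, Beta, 36, 39, DEN, blue, 5, Ned), (19, Beta, 36, 39, DEN, blue, 5, Ola), (19, Helix, 7, 39, DEN, blue, 38, Dee), (19, Helix, 7, 39, DEN, blue, 38, Ned), (19, Helix, 7, 39, DEN, blue, 38, Ola), (19, Helix, 7, 39, DEN, blue, 5, Dee), (19, Helix, 7, 39, DEN, blue, 5, Ned), (19, Helix, 7, 39, DEN, blue, 5, Ola)}
Apply σ_{sid ≠ 36}; surviving tuples: {(10, Zephyr, 29, 39, DEN, blue, 38, Dee), (10, Zephyr, 29, 39, DEN, blue, 38, Ned), (10, Zephyr, 29, 39, DEN, blue, 38, Ola), (10, Zephyr, 29, 39, DEN, blue, 5, Dee), (10, Zephyr, 29, 39, DEN, blue, 5, Ned), (10, Zephyr, 29, 39, DEN, blue, 5, Ola), (13, Vega, 8, 39, DEN, blue, 38, Dee), (13, Vega, 8, 39, DEN, blue, 38, Ned), (13, Vega, 8, 39, DEN, blue, 38, Ola), (13, Vega, 8, 39, DEN, blue, 5, Dee), (13, Vega, 8, 39, DEN, blue, 5, Ned), (13, Vega, 8, 39, DEN, blue, 5, Ola), (19, Helix, 7, 39, DEN, blue, 38, Dee), (19, Helix, 7, 39, DEN, blue, 38, Ned), (19, Helix, 7, 39, DEN, blue, 38, Ola), (19, Helix, 7, 39, DEN, blue, 5, Dee), (19, Helix, 7, 39, DEN, blue, 5, Ned), (19, Helix, 7, 39, DEN, blue, 5, Ola)}
π[cost, qty, pname]: project onto (cost, qty, pname) (12 duplicate(s) eliminated) → {(38, 10, Zephyr), (38, 13, Vega), (38, 19, Helix), (5, 10, Zephyr), (5, 13, Vega), (5, 19, Helix)}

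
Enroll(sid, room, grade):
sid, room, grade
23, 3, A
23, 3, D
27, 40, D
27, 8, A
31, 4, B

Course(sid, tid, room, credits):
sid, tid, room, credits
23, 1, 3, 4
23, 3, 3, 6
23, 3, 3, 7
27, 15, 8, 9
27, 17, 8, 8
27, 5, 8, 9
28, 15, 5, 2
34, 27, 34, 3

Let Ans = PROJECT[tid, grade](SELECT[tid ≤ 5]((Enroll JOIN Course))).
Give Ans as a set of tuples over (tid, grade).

{(1, A), (1, D), (3, A), (3, D), (5, A)}

Joining Enroll and Course on sid, room yields {(23, 3, A, 1, 4), (23, 3, A, 3, 6), (23, 3, A, 3, 7), (23, 3, D, 1, 4), (23, 3, D, 3, 6), (23, 3, D, 3, 7), (27, 8, A, 15, 9), (27, 8, A, 17, 8), (27, 8, A, 5, 9)}.
Selection tid ≤ 5: {(23, 3, A, 1, 4), (23, 3, A, 3, 6), (23, 3, A, 3, 7), (23, 3, D, 1, 4), (23, 3, D, 3, 6), (23, 3, D, 3, 7), (27, 8, A, 5, 9)}
π[tid, grade]: project onto (tid, grade) (2 duplicate(s) eliminated) → {(1, A), (1, D), (3, A), (3, D), (5, A)}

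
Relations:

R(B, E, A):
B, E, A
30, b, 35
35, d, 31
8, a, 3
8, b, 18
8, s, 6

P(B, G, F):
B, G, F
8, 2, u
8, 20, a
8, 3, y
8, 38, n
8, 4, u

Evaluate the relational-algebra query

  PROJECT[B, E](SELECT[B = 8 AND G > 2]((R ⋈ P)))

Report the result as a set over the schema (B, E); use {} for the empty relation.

{(8, a), (8, b), (8, s)}

Joining R and P on B yields {(8, a, 3, 2, u), (8, a, 3, 20, a), (8, a, 3, 3, y), (8, a, 3, 38, n), (8, a, 3, 4, u), (8, b, 18, 2, u), (8, b, 18, 20, a), (8, b, 18, 3, y), (8, b, 18, 38, n), (8, b, 18, 4, u), (8, s, 6, 2, u), (8, s, 6, 20, a), (8, s, 6, 3, y), (8, s, 6, 38, n), (8, s, 6, 4, u)}.
Filtering on B = 8 AND G > 2 leaves {(8, a, 3, 20, a), (8, a, 3, 3, y), (8, a, 3, 38, n), (8, a, 3, 4, u), (8, b, 18, 20, a), (8, b, 18, 3, y), (8, b, 18, 38, n), (8, b, 18, 4, u), (8, s, 6, 20, a), (8, s, 6, 3, y), (8, s, 6, 38, n), (8, s, 6, 4, u)}.
Keep only column(s) B, E (9 duplicate(s) eliminated): {(8, a), (8, b), (8, s)}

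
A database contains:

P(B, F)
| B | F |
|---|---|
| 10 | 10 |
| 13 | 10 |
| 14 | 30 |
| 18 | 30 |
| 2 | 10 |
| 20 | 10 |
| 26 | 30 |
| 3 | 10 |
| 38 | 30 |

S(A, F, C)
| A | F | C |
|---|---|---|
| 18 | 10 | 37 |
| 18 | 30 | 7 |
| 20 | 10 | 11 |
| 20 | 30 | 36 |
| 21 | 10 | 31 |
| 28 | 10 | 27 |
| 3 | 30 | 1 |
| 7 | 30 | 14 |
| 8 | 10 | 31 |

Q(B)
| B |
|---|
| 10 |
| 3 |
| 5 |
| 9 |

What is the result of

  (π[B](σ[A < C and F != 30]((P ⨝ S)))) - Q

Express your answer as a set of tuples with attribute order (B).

{13, 2, 20}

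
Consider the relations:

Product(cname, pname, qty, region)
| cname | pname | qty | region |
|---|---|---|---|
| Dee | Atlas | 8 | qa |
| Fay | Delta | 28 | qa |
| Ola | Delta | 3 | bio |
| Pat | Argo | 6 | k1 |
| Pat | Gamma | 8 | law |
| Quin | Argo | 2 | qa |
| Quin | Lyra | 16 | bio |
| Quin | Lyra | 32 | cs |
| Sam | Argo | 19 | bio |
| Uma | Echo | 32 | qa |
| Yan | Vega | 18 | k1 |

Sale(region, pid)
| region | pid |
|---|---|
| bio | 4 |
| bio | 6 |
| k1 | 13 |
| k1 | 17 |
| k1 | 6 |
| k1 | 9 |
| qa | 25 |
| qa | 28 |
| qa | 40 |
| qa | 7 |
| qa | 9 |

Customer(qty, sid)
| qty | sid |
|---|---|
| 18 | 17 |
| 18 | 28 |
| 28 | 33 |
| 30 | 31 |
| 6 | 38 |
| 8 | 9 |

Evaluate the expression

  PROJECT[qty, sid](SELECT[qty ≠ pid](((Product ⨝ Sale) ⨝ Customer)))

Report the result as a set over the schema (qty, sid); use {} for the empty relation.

{(18, 17), (18, 28), (28, 33), (6, 38), (8, 9)}

Product ⋈ Sale (natural join on region): {(Dee, Atlas, 8, qa, 25), (Dee, Atlas, 8, qa, 28), (Dee, Atlas, 8, qa, 40), (Dee, Atlas, 8, qa, 7), (Dee, Atlas, 8, qa, 9), (Fay, Delta, 28, qa, 25), (Fay, Delta, 28, qa, 28), (Fay, Delta, 28, qa, 40), (Fay, Delta, 28, qa, 7), (Fay, Delta, 28, qa, 9), (Ola, Delta, 3, bio, 4), (Ola, Delta, 3, bio, 6), (Pat, Argo, 6, k1, 13), (Pat, Argo, 6, k1, 17), (Pat, Argo, 6, k1, 6), (Pat, Argo, 6, k1, 9), (Quin, Argo, 2, qa, 25), (Quin, Argo, 2, qa, 28), (Quin, Argo, 2, qa, 40), (Quin, Argo, 2, qa, 7), (Quin, Argo, 2, qa, 9), (Quin, Lyra, 16, bio, 4), (Quin, Lyra, 16, bio, 6), (Sam, Argo, 19, bio, 4), (Sam, Argo, 19, bio, 6), (Uma, Echo, 32, qa, 25), (Uma, Echo, 32, qa, 28), (Uma, Echo, 32, qa, 40), (Uma, Echo, 32, qa, 7), (Uma, Echo, 32, qa, 9), (Yan, Vega, 18, k1, 13), (Yan, Vega, 18, k1, 17), (Yan, Vega, 18, k1, 6), (Yan, Vega, 18, k1, 9)}
(Product ⨝ Sale) ⋈ Customer (natural join on qty): {(Dee, Atlas, 8, qa, 25, 9), (Dee, Atlas, 8, qa, 28, 9), (Dee, Atlas, 8, qa, 40, 9), (Dee, Atlas, 8, qa, 7, 9), (Dee, Atlas, 8, qa, 9, 9), (Fay, Delta, 28, qa, 25, 33), (Fay, Delta, 28, qa, 28, 33), (Fay, Delta, 28, qa, 40, 33), (Fay, Delta, 28, qa, 7, 33), (Fay, Delta, 28, qa, 9, 33), (Pat, Argo, 6, k1, 13, 38), (Pat, Argo, 6, k1, 17, 38), (Pat, Argo, 6, k1, 6, 38), (Pat, Argo, 6, k1, 9, 38), (Yan, Vega, 18, k1, 13, 17), (Yan, Vega, 18, k1, 13, 28), (Yan, Vega, 18, k1, 17, 17), (Yan, Vega, 18, k1, 17, 28), (Yan, Vega, 18, k1, 6, 17), (Yan, Vega, 18, k1, 6, 28), (Yan, Vega, 18, k1, 9, 17), (Yan, Vega, 18, k1, 9, 28)}
Selection qty ≠ pid: {(Dee, Atlas, 8, qa, 25, 9), (Dee, Atlas, 8, qa, 28, 9), (Dee, Atlas, 8, qa, 40, 9), (Dee, Atlas, 8, qa, 7, 9), (Dee, Atlas, 8, qa, 9, 9), (Fay, Delta, 28, qa, 25, 33), (Fay, Delta, 28, qa, 40, 33), (Fay, Delta, 28, qa, 7, 33), (Fay, Delta, 28, qa, 9, 33), (Pat, Argo, 6, k1, 13, 38), (Pat, Argo, 6, k1, 17, 38), (Pat, Argo, 6, k1, 9, 38), (Yan, Vega, 18, k1, 13, 17), (Yan, Vega, 18, k1, 13, 28), (Yan, Vega, 18, k1, 17, 17), (Yan, Vega, 18, k1, 17, 28), (Yan, Vega, 18, k1, 6, 17), (Yan, Vega, 18, k1, 6, 28), (Yan, Vega, 18, k1, 9, 17), (Yan, Vega, 18, k1, 9, 28)}
Keep only column(s) qty, sid (15 duplicate(s) eliminated): {(18, 17), (18, 28), (28, 33), (6, 38), (8, 9)}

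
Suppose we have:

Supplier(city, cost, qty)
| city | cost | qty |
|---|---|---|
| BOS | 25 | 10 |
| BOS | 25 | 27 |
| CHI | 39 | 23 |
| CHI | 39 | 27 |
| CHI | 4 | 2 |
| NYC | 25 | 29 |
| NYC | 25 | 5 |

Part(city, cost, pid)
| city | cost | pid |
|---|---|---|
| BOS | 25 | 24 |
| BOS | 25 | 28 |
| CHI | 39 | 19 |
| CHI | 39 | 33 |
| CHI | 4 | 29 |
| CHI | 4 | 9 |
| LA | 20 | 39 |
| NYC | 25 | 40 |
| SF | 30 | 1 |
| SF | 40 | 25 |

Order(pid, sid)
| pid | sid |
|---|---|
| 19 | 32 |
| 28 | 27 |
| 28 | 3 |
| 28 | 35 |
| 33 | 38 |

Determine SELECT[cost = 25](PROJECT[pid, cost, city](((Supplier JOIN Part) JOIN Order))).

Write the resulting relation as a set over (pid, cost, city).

{(28, 25, BOS)}

Natural join on city, cost: {(BOS, 25, 10, 24), (BOS, 25, 10, 28), (BOS, 25, 27, 24), (BOS, 25, 27, 28), (CHI, 39, 23, 19), (CHI, 39, 23, 33), (CHI, 39, 27, 19), (CHI, 39, 27, 33), (CHI, 4, 2, 29), (CHI, 4, 2, 9), (NYC, 25, 29, 40), (NYC, 25, 5, 40)}
Natural join on pid: {(BOS, 25, 10, 28, 27), (BOS, 25, 10, 28, 3), (BOS, 25, 10, 28, 35), (BOS, 25, 27, 28, 27), (BOS, 25, 27, 28, 3), (BOS, 25, 27, 28, 35), (CHI, 39, 23, 19, 32), (CHI, 39, 23, 33, 38), (CHI, 39, 27, 19, 32), (CHI, 39, 27, 33, 38)}
π_{pid, cost, city} gives {(19, 39, CHI), (28, 25, BOS), (33, 39, CHI)} (7 duplicate(s) eliminated).
Filtering on cost = 25 leaves {(28, 25, BOS)}.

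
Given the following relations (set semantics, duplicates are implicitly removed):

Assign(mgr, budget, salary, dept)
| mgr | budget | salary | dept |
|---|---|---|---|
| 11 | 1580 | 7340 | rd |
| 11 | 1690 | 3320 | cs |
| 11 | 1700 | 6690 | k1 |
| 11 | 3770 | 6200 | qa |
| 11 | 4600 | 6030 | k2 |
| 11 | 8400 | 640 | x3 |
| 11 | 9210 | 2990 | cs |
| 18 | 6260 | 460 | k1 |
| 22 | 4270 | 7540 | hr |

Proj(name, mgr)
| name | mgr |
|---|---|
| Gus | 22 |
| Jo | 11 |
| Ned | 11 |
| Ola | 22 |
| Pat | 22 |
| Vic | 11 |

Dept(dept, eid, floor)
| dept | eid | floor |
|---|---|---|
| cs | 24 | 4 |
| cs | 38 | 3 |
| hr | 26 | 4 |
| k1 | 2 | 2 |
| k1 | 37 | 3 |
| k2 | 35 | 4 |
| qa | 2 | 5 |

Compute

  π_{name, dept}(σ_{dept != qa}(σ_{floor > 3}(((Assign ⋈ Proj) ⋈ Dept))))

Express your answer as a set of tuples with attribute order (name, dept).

{(Gus, hr), (Jo, cs), (Jo, k2), (Ned, cs), (Ned, k2), (Ola, hr), (Pat, hr), (Vic, cs), (Vic, k2)}

Natural join on mgr: {(11, 1580, 7340, rd, Jo), (11, 1580, 7340, rd, Ned), (11, 1580, 7340, rd, Vic), (11, 1690, 3320, cs, Jo), (11, 1690, 3320, cs, Ned), (11, 1690, 3320, cs, Vic), (11, 1700, 6690, k1, Jo), (11, 1700, 6690, k1, Ned), (11, 1700, 6690, k1, Vic), (11, 3770, 6200, qa, Jo), (11, 3770, 6200, qa, Ned), (11, 3770, 6200, qa, Vic), (11, 4600, 6030, k2, Jo), (11, 4600, 6030, k2, Ned), (11, 4600, 6030, k2, Vic), (11, 8400, 640, x3, Jo), (11, 8400, 640, x3, Ned), (11, 8400, 640, x3, Vic), (11, 9210, 2990, cs, Jo), (11, 9210, 2990, cs, Ned), (11, 9210, 2990, cs, Vic), (22, 4270, 7540, hr, Gus), (22, 4270, 7540, hr, Ola), (22, 4270, 7540, hr, Pat)}
Natural join on dept: {(11, 1690, 3320, cs, Jo, 24, 4), (11, 1690, 3320, cs, Jo, 38, 3), (11, 1690, 3320, cs, Ned, 24, 4), (11, 1690, 3320, cs, Ned, 38, 3), (11, 1690, 3320, cs, Vic, 24, 4), (11, 1690, 3320, cs, Vic, 38, 3), (11, 1700, 6690, k1, Jo, 2, 2), (11, 1700, 6690, k1, Jo, 37, 3), (11, 1700, 6690, k1, Ned, 2, 2), (11, 1700, 6690, k1, Ned, 37, 3), (11, 1700, 6690, k1, Vic, 2, 2), (11, 1700, 6690, k1, Vic, 37, 3), (11, 3770, 6200, qa, Jo, 2, 5), (11, 3770, 6200, qa, Ned, 2, 5), (11, 3770, 6200, qa, Vic, 2, 5), (11, 4600, 6030, k2, Jo, 35, 4), (11, 4600, 6030, k2, Ned, 35, 4), (11, 4600, 6030, k2, Vic, 35, 4), (11, 9210, 2990, cs, Jo, 24, 4), (11, 9210, 2990, cs, Jo, 38, 3), (11, 9210, 2990, cs, Ned, 24, 4), (11, 9210, 2990, cs, Ned, 38, 3), (11, 9210, 2990, cs, Vic, 24, 4), (11, 9210, 2990, cs, Vic, 38, 3), (22, 4270, 7540, hr, Gus, 26, 4), (22, 4270, 7540, hr, Ola, 26, 4), (22, 4270, 7540, hr, Pat, 26, 4)}
Filtering on floor > 3 leaves {(11, 1690, 3320, cs, Jo, 24, 4), (11, 1690, 3320, cs, Ned, 24, 4), (11, 1690, 3320, cs, Vic, 24, 4), (11, 3770, 6200, qa, Jo, 2, 5), (11, 3770, 6200, qa, Ned, 2, 5), (11, 3770, 6200, qa, Vic, 2, 5), (11, 4600, 6030, k2, Jo, 35, 4), (11, 4600, 6030, k2, Ned, 35, 4), (11, 4600, 6030, k2, Vic, 35, 4), (11, 9210, 2990, cs, Jo, 24, 4), (11, 9210, 2990, cs, Ned, 24, 4), (11, 9210, 2990, cs, Vic, 24, 4), (22, 4270, 7540, hr, Gus, 26, 4), (22, 4270, 7540, hr, Ola, 26, 4), (22, 4270, 7540, hr, Pat, 26, 4)}.
Filtering on dept != qa leaves {(11, 1690, 3320, cs, Jo, 24, 4), (11, 1690, 3320, cs, Ned, 24, 4), (11, 1690, 3320, cs, Vic, 24, 4), (11, 4600, 6030, k2, Jo, 35, 4), (11, 4600, 6030, k2, Ned, 35, 4), (11, 4600, 6030, k2, Vic, 35, 4), (11, 9210, 2990, cs, Jo, 24, 4), (11, 9210, 2990, cs, Ned, 24, 4), (11, 9210, 2990, cs, Vic, 24, 4), (22, 4270, 7540, hr, Gus, 26, 4), (22, 4270, 7540, hr, Ola, 26, 4), (22, 4270, 7540, hr, Pat, 26, 4)}.
Projecting to name, dept (3 duplicate(s) eliminated): {(Gus, hr), (Jo, cs), (Jo, k2), (Ned, cs), (Ned, k2), (Ola, hr), (Pat, hr), (Vic, cs), (Vic, k2)}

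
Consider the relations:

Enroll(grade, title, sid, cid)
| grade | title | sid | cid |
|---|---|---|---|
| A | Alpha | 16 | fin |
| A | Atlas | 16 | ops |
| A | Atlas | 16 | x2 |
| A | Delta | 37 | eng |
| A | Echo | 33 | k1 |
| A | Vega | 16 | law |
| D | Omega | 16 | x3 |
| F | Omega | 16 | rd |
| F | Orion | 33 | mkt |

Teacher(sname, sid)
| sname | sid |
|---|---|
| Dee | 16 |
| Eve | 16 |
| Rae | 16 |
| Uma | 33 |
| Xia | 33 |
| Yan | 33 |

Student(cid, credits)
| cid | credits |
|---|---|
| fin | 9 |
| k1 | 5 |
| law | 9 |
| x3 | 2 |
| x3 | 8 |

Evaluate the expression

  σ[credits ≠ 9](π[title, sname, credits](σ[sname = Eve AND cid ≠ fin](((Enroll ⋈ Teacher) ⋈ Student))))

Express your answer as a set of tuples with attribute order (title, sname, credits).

Joining Enroll and Teacher on sid yields {(A, Alpha, 16, fin, Dee), (A, Alpha, 16, fin, Eve), (A, Alpha, 16, fin, Rae), (A, Atlas, 16, ops, Dee), (A, Atlas, 16, ops, Eve), (A, Atlas, 16, ops, Rae), (A, Atlas, 16, x2, Dee), (A, Atlas, 16, x2, Eve), (A, Atlas, 16, x2, Rae), (A, Echo, 33, k1, Uma), (A, Echo, 33, k1, Xia), (A, Echo, 33, k1, Yan), (A, Vega, 16, law, Dee), (A, Vega, 16, law, Eve), (A, Vega, 16, law, Rae), (D, Omega, 16, x3, Dee), (D, Omega, 16, x3, Eve), (D, Omega, 16, x3, Rae), (F, Omega, 16, rd, Dee), (F, Omega, 16, rd, Eve), (F, Omega, 16, rd, Rae), (F, Orion, 33, mkt, Uma), (F, Orion, 33, mkt, Xia), (F, Orion, 33, mkt, Yan)}.
Joining (Enroll ⋈ Teacher) and Student on cid yields {(A, Alpha, 16, fin, Dee, 9), (A, Alpha, 16, fin, Eve, 9), (A, Alpha, 16, fin, Rae, 9), (A, Echo, 33, k1, Uma, 5), (A, Echo, 33, k1, Xia, 5), (A, Echo, 33, k1, Yan, 5), (A, Vega, 16, law, Dee, 9), (A, Vega, 16, law, Eve, 9), (A, Vega, 16, law, Rae, 9), (D, Omega, 16, x3, Dee, 2), (D, Omega, 16, x3, Dee, 8), (D, Omega, 16, x3, Eve, 2), (D, Omega, 16, x3, Eve, 8), (D, Omega, 16, x3, Rae, 2), (D, Omega, 16, x3, Rae, 8)}.
Filtering on sname = Eve AND cid ≠ fin leaves {(A, Vega, 16, law, Eve, 9), (D, Omega, 16, x3, Eve, 2), (D, Omega, 16, x3, Eve, 8)}.
π_{title, sname, credits} gives {(Omega, Eve, 2), (Omega, Eve, 8), (Vega, Eve, 9)}.
Filtering on credits ≠ 9 leaves {(Omega, Eve, 2), (Omega, Eve, 8)}.

{(Omega, Eve, 2), (Omega, Eve, 8)}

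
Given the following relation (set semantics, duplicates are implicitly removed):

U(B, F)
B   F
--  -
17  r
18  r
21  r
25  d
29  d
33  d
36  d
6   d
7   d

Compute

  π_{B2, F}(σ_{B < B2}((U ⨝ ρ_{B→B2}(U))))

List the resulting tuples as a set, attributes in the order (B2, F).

{(18, r), (21, r), (25, d), (29, d), (33, d), (36, d), (7, d)}

ρ[B→B2]: schema becomes (B2, F); tuples unchanged.
Joining U and ρ_{B→B2}(U) on F yields {(17, r, 17), (17, r, 18), (17, r, 21), (18, r, 17), (18, r, 18), (18, r, 21), (21, r, 17), (21, r, 18), (21, r, 21), (25, d, 25), (25, d, 29), (25, d, 33), (25, d, 36), (25, d, 6), (25, d, 7), (29, d, 25), (29, d, 29), (29, d, 33), (29, d, 36), (29, d, 6), (29, d, 7), (33, d, 25), (33, d, 29), (33, d, 33), (33, d, 36), (33, d, 6), (33, d, 7), (36, d, 25), (36, d, 29), (36, d, 33), (36, d, 36), (36, d, 6), (36, d, 7), (6, d, 25), (6, d, 29), (6, d, 33), (6, d, 36), (6, d, 6), (6, d, 7), (7, d, 25), (7, d, 29), (7, d, 33), (7, d, 36), (7, d, 6), (7, d, 7)}.
σ[B < B2]: keep tuples satisfying B < B2 → {(17, r, 18), (17, r, 21), (18, r, 21), (25, d, 29), (25, d, 33), (25, d, 36), (29, d, 33), (29, d, 36), (33, d, 36), (6, d, 25), (6, d, 29), (6, d, 33), (6, d, 36), (6, d, 7), (7, d, 25), (7, d, 29), (7, d, 33), (7, d, 36)}
Keep only column(s) B2, F (11 duplicate(s) eliminated): {(18, r), (21, r), (25, d), (29, d), (33, d), (36, d), (7, d)}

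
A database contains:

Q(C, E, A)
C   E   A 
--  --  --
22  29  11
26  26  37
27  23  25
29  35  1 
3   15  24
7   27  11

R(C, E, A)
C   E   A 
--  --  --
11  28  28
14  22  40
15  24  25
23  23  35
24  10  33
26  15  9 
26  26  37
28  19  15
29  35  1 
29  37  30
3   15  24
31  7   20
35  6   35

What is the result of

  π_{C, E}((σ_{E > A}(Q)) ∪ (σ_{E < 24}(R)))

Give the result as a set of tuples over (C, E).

{(14, 22), (22, 29), (23, 23), (24, 10), (26, 15), (28, 19), (29, 35), (3, 15), (31, 7), (35, 6), (7, 27)}

σ[E > A]: keep tuples satisfying E > A → {(22, 29, 11), (29, 35, 1), (7, 27, 11)}
σ[E < 24]: keep tuples satisfying E < 24 → {(14, 22, 40), (23, 23, 35), (24, 10, 33), (26, 15, 9), (28, 19, 15), (3, 15, 24), (31, 7, 20), (35, 6, 35)}
Set union of the two operands is {(14, 22, 40), (22, 29, 11), (23, 23, 35), (24, 10, 33), (26, 15, 9), (28, 19, 15), (29, 35, 1), (3, 15, 24), (31, 7, 20), (35, 6, 35), (7, 27, 11)}.
Keep only column(s) C, E: {(14, 22), (22, 29), (23, 23), (24, 10), (26, 15), (28, 19), (29, 35), (3, 15), (31, 7), (35, 6), (7, 27)}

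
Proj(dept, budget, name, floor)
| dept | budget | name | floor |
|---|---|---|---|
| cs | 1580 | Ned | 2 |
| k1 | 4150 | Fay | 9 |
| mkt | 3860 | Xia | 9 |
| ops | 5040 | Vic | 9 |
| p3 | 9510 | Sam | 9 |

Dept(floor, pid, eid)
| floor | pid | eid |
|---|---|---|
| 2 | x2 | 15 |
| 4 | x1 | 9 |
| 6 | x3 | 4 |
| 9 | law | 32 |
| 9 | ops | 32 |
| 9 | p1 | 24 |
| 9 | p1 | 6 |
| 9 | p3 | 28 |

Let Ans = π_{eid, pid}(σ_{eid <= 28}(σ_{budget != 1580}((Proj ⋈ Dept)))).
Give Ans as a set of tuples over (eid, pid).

Proj ⋈ Dept (natural join on floor): {(cs, 1580, Ned, 2, x2, 15), (k1, 4150, Fay, 9, law, 32), (k1, 4150, Fay, 9, ops, 32), (k1, 4150, Fay, 9, p1, 24), (k1, 4150, Fay, 9, p1, 6), (k1, 4150, Fay, 9, p3, 28), (mkt, 3860, Xia, 9, law, 32), (mkt, 3860, Xia, 9, ops, 32), (mkt, 3860, Xia, 9, p1, 24), (mkt, 3860, Xia, 9, p1, 6), (mkt, 3860, Xia, 9, p3, 28), (ops, 5040, Vic, 9, law, 32), (ops, 5040, Vic, 9, ops, 32), (ops, 5040, Vic, 9, p1, 24), (ops, 5040, Vic, 9, p1, 6), (ops, 5040, Vic, 9, p3, 28), (p3, 9510, Sam, 9, law, 32), (p3, 9510, Sam, 9, ops, 32), (p3, 9510, Sam, 9, p1, 24), (p3, 9510, Sam, 9, p1, 6), (p3, 9510, Sam, 9, p3, 28)}
σ[budget != 1580]: keep tuples satisfying budget != 1580 → {(k1, 4150, Fay, 9, law, 32), (k1, 4150, Fay, 9, ops, 32), (k1, 4150, Fay, 9, p1, 24), (k1, 4150, Fay, 9, p1, 6), (k1, 4150, Fay, 9, p3, 28), (mkt, 3860, Xia, 9, law, 32), (mkt, 3860, Xia, 9, ops, 32), (mkt, 3860, Xia, 9, p1, 24), (mkt, 3860, Xia, 9, p1, 6), (mkt, 3860, Xia, 9, p3, 28), (ops, 5040, Vic, 9, law, 32), (ops, 5040, Vic, 9, ops, 32), (ops, 5040, Vic, 9, p1, 24), (ops, 5040, Vic, 9, p1, 6), (ops, 5040, Vic, 9, p3, 28), (p3, 9510, Sam, 9, law, 32), (p3, 9510, Sam, 9, ops, 32), (p3, 9510, Sam, 9, p1, 24), (p3, 9510, Sam, 9, p1, 6), (p3, 9510, Sam, 9, p3, 28)}
σ[eid <= 28]: keep tuples satisfying eid <= 28 → {(k1, 4150, Fay, 9, p1, 24), (k1, 4150, Fay, 9, p1, 6), (k1, 4150, Fay, 9, p3, 28), (mkt, 3860, Xia, 9, p1, 24), (mkt, 3860, Xia, 9, p1, 6), (mkt, 3860, Xia, 9, p3, 28), (ops, 5040, Vic, 9, p1, 24), (ops, 5040, Vic, 9, p1, 6), (ops, 5040, Vic, 9, p3, 28), (p3, 9510, Sam, 9, p1, 24), (p3, 9510, Sam, 9, p1, 6), (p3, 9510, Sam, 9, p3, 28)}
π_{eid, pid} gives {(24, p1), (28, p3), (6, p1)} (9 duplicate(s) eliminated).

{(24, p1), (28, p3), (6, p1)}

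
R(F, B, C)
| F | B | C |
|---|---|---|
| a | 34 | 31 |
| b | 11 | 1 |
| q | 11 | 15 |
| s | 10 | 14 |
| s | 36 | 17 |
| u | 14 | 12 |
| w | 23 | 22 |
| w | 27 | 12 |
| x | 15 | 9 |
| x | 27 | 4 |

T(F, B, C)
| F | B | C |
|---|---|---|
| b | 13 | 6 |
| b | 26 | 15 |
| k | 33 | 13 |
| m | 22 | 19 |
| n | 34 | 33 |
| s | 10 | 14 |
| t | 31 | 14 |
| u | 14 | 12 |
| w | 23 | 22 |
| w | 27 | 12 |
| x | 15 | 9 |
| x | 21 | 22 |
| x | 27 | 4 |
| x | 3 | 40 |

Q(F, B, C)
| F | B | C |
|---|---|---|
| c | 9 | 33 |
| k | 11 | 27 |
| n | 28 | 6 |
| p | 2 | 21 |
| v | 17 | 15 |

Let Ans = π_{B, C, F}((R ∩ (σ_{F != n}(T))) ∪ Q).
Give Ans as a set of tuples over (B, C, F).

{(10, 14, s), (11, 27, k), (14, 12, u), (15, 9, x), (17, 15, v), (2, 21, p), (23, 22, w), (27, 12, w), (27, 4, x), (28, 6, n), (9, 33, c)}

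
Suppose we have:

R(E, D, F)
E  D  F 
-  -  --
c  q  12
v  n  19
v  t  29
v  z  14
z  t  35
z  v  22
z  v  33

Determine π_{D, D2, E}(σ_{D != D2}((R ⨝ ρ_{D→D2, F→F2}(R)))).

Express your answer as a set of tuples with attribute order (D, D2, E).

{(n, t, v), (n, z, v), (t, n, v), (t, v, z), (t, z, v), (v, t, z), (z, n, v), (z, t, v)}

ρ[D→D2, F→F2]: schema becomes (E, D2, F2); tuples unchanged.
R ⋈ ρ_{D→D2, F→F2}(R) (natural join on E): {(c, q, 12, q, 12), (v, n, 19, n, 19), (v, n, 19, t, 29), (v, n, 19, z, 14), (v, t, 29, n, 19), (v, t, 29, t, 29), (v, t, 29, z, 14), (v, z, 14, n, 19), (v, z, 14, t, 29), (v, z, 14, z, 14), (z, t, 35, t, 35), (z, t, 35, v, 22), (z, t, 35, v, 33), (z, v, 22, t, 35), (z, v, 22, v, 22), (z, v, 22, v, 33), (z, v, 33, t, 35), (z, v, 33, v, 22), (z, v, 33, v, 33)}
σ[D != D2]: keep tuples satisfying D != D2 → {(v, n, 19, t, 29), (v, n, 19, z, 14), (v, t, 29, n, 19), (v, t, 29, z, 14), (v, z, 14, n, 19), (v, z, 14, t, 29), (z, t, 35, v, 22), (z, t, 35, v, 33), (z, v, 22, t, 35), (z, v, 33, t, 35)}
π[D, D2, E]: project onto (D, D2, E) (2 duplicate(s) eliminated) → {(n, t, v), (n, z, v), (t, n, v), (t, v, z), (t, z, v), (v, t, z), (z, n, v), (z, t, v)}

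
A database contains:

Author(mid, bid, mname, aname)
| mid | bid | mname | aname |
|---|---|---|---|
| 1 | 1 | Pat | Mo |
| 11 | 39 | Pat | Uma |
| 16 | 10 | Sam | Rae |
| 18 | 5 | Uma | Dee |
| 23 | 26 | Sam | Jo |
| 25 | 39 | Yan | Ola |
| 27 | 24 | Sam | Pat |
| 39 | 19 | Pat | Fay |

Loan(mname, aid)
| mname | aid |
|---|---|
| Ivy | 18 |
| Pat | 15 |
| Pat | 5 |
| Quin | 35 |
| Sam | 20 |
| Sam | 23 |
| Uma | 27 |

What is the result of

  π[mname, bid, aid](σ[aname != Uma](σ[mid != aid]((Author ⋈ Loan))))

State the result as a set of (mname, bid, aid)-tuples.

{(Pat, 1, 15), (Pat, 1, 5), (Pat, 19, 15), (Pat, 19, 5), (Sam, 10, 20), (Sam, 10, 23), (Sam, 24, 20), (Sam, 24, 23), (Sam, 26, 20), (Uma, 5, 27)}

Natural join on mname: {(1, 1, Pat, Mo, 15), (1, 1, Pat, Mo, 5), (11, 39, Pat, Uma, 15), (11, 39, Pat, Uma, 5), (16, 10, Sam, Rae, 20), (16, 10, Sam, Rae, 23), (18, 5, Uma, Dee, 27), (23, 26, Sam, Jo, 20), (23, 26, Sam, Jo, 23), (27, 24, Sam, Pat, 20), (27, 24, Sam, Pat, 23), (39, 19, Pat, Fay, 15), (39, 19, Pat, Fay, 5)}
Apply σ_{mid != aid}; surviving tuples: {(1, 1, Pat, Mo, 15), (1, 1, Pat, Mo, 5), (11, 39, Pat, Uma, 15), (11, 39, Pat, Uma, 5), (16, 10, Sam, Rae, 20), (16, 10, Sam, Rae, 23), (18, 5, Uma, Dee, 27), (23, 26, Sam, Jo, 20), (27, 24, Sam, Pat, 20), (27, 24, Sam, Pat, 23), (39, 19, Pat, Fay, 15), (39, 19, Pat, Fay, 5)}
Apply σ_{aname != Uma}; surviving tuples: {(1, 1, Pat, Mo, 15), (1, 1, Pat, Mo, 5), (16, 10, Sam, Rae, 20), (16, 10, Sam, Rae, 23), (18, 5, Uma, Dee, 27), (23, 26, Sam, Jo, 20), (27, 24, Sam, Pat, 20), (27, 24, Sam, Pat, 23), (39, 19, Pat, Fay, 15), (39, 19, Pat, Fay, 5)}
π_{mname, bid, aid} gives {(Pat, 1, 15), (Pat, 1, 5), (Pat, 19, 15), (Pat, 19, 5), (Sam, 10, 20), (Sam, 10, 23), (Sam, 24, 20), (Sam, 24, 23), (Sam, 26, 20), (Uma, 5, 27)}.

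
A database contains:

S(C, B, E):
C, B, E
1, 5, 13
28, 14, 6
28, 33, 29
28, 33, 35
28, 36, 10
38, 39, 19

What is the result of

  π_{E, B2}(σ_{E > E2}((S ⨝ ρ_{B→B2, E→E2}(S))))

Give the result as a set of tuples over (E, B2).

ρ[B→B2, E→E2]: schema becomes (C, B2, E2); tuples unchanged.
S ⋈ ρ_{B→B2, E→E2}(S) (natural join on C): {(1, 5, 13, 5, 13), (28, 14, 6, 14, 6), (28, 14, 6, 33, 29), (28, 14, 6, 33, 35), (28, 14, 6, 36, 10), (28, 33, 29, 14, 6), (28, 33, 29, 33, 29), (28, 33, 29, 33, 35), (28, 33, 29, 36, 10), (28, 33, 35, 14, 6), (28, 33, 35, 33, 29), (28, 33, 35, 33, 35), (28, 33, 35, 36, 10), (28, 36, 10, 14, 6), (28, 36, 10, 33, 29), (28, 36, 10, 33, 35), (28, 36, 10, 36, 10), (38, 39, 19, 39, 19)}
Selection E > E2: {(28, 33, 29, 14, 6), (28, 33, 29, 36, 10), (28, 33, 35, 14, 6), (28, 33, 35, 33, 29), (28, 33, 35, 36, 10), (28, 36, 10, 14, 6)}
Keep only column(s) E, B2: {(10, 14), (29, 14), (29, 36), (35, 14), (35, 33), (35, 36)}

{(10, 14), (29, 14), (29, 36), (35, 14), (35, 33), (35, 36)}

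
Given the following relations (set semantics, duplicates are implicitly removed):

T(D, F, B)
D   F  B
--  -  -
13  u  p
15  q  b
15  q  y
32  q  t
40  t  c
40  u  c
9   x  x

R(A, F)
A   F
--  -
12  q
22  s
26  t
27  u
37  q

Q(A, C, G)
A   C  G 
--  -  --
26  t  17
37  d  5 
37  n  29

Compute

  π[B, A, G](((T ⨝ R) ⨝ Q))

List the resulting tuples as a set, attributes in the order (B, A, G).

T ⋈ R (natural join on F): {(13, u, p, 27), (15, q, b, 12), (15, q, b, 37), (15, q, y, 12), (15, q, y, 37), (32, q, t, 12), (32, q, t, 37), (40, t, c, 26), (40, u, c, 27)}
(T ⨝ R) ⋈ Q (natural join on A): {(15, q, b, 37, d, 5), (15, q, b, 37, n, 29), (15, q, y, 37, d, 5), (15, q, y, 37, n, 29), (32, q, t, 37, d, 5), (32, q, t, 37, n, 29), (40, t, c, 26, t, 17)}
Projecting to B, A, G: {(b, 37, 29), (b, 37, 5), (c, 26, 17), (t, 37, 29), (t, 37, 5), (y, 37, 29), (y, 37, 5)}

{(b, 37, 29), (b, 37, 5), (c, 26, 17), (t, 37, 29), (t, 37, 5), (y, 37, 29), (y, 37, 5)}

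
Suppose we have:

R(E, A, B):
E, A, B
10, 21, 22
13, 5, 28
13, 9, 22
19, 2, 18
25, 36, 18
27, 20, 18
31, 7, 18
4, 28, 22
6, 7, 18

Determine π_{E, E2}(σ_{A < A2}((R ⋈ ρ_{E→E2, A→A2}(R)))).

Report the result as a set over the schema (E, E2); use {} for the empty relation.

{(10, 4), (13, 10), (13, 4), (19, 25), (19, 27), (19, 31), (19, 6), (27, 25), (31, 25), (31, 27), (6, 25), (6, 27)}

ρ[E→E2, A→A2]: schema becomes (E2, A2, B); tuples unchanged.
Natural join on B: {(10, 21, 22, 10, 21), (10, 21, 22, 13, 9), (10, 21, 22, 4, 28), (13, 5, 28, 13, 5), (13, 9, 22, 10, 21), (13, 9, 22, 13, 9), (13, 9, 22, 4, 28), (19, 2, 18, 19, 2), (19, 2, 18, 25, 36), (19, 2, 18, 27, 20), (19, 2, 18, 31, 7), (19, 2, 18, 6, 7), (25, 36, 18, 19, 2), (25, 36, 18, 25, 36), (25, 36, 18, 27, 20), (25, 36, 18, 31, 7), (25, 36, 18, 6, 7), (27, 20, 18, 19, 2), (27, 20, 18, 25, 36), (27, 20, 18, 27, 20), (27, 20, 18, 31, 7), (27, 20, 18, 6, 7), (31, 7, 18, 19, 2), (31, 7, 18, 25, 36), (31, 7, 18, 27, 20), (31, 7, 18, 31, 7), (31, 7, 18, 6, 7), (4, 28, 22, 10, 21), (4, 28, 22, 13, 9), (4, 28, 22, 4, 28), (6, 7, 18, 19, 2), (6, 7, 18, 25, 36), (6, 7, 18, 27, 20), (6, 7, 18, 31, 7), (6, 7, 18, 6, 7)}
Apply σ_{A < A2}; surviving tuples: {(10, 21, 22, 4, 28), (13, 9, 22, 10, 21), (13, 9, 22, 4, 28), (19, 2, 18, 25, 36), (19, 2, 18, 27, 20), (19, 2, 18, 31, 7), (19, 2, 18, 6, 7), (27, 20, 18, 25, 36), (31, 7, 18, 25, 36), (31, 7, 18, 27, 20), (6, 7, 18, 25, 36), (6, 7, 18, 27, 20)}
Keep only column(s) E, E2: {(10, 4), (13, 10), (13, 4), (19, 25), (19, 27), (19, 31), (19, 6), (27, 25), (31, 25), (31, 27), (6, 25), (6, 27)}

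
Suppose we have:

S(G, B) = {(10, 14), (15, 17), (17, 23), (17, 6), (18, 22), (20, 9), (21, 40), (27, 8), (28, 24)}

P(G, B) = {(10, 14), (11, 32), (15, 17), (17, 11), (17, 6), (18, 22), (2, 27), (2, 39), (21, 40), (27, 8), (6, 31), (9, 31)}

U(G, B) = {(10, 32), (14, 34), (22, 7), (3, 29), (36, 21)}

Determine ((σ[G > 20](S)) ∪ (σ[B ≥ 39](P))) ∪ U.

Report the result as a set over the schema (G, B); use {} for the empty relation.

{(10, 32), (14, 34), (2, 39), (21, 40), (22, 7), (27, 8), (28, 24), (3, 29), (36, 21)}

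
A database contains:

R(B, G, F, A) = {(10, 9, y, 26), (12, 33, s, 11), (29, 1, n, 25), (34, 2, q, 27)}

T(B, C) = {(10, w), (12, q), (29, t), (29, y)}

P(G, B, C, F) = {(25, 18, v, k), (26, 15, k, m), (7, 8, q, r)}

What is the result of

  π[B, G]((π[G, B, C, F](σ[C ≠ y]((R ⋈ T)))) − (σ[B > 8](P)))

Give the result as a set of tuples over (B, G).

{(10, 9), (12, 33), (29, 1)}

R ⋈ T (natural join on B): {(10, 9, y, 26, w), (12, 33, s, 11, q), (29, 1, n, 25, t), (29, 1, n, 25, y)}
Filtering on C ≠ y leaves {(10, 9, y, 26, w), (12, 33, s, 11, q), (29, 1, n, 25, t)}.
π_{G, B, C, F} gives {(1, 29, t, n), (33, 12, q, s), (9, 10, w, y)}.
Filtering on B > 8 leaves {(25, 18, v, k), (26, 15, k, m)}.
Set difference of the two operands is {(1, 29, t, n), (33, 12, q, s), (9, 10, w, y)}.
π_{B, G} gives {(10, 9), (12, 33), (29, 1)}.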